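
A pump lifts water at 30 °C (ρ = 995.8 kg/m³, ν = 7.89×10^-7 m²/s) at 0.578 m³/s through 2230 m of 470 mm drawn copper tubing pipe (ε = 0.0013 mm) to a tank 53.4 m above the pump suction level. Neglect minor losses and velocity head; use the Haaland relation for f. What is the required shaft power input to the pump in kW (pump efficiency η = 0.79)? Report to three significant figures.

V = 4Q/(πD²) = 3.332 m/s; Re = 1.98×10^6; ε/D = 2.77×10^-6; f = 0.01043
h_f = f(L/D)V²/2g = 28.00 m
Total head H = z + h_f = 53.4 + 28.00 = 81.40 m
P_hyd = ρgQH = 995.8·9.81·0.578·81.40 = 459.6 kW
P_shaft = P_hyd/η = 459.6/0.79 = 581.8 kW

P_shaft ≈ 582 kW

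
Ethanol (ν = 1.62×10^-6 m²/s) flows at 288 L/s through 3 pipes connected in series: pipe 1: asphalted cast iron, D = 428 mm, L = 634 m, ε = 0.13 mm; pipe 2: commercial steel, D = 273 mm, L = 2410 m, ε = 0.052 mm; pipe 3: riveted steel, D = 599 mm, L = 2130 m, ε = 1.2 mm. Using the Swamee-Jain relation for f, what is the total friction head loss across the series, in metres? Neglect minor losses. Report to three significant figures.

Pipe 1: V = 2.002 m/s, Re = 5.29×10^5, ε/D = 3.04×10^-4, f = 0.01634, h_1 = f(L/D)V²/2g = 4.944 m
Pipe 2: V = 4.920 m/s, Re = 8.29×10^5, ε/D = 1.90×10^-4, f = 0.01484, h_2 = f(L/D)V²/2g = 161.6 m
Pipe 3: V = 1.022 m/s, Re = 3.78×10^5, ε/D = 0.00200, f = 0.02404, h_3 = f(L/D)V²/2g = 4.552 m
Series → Q common, losses add: H = Σh = 171.1 m

H ≈ 171 m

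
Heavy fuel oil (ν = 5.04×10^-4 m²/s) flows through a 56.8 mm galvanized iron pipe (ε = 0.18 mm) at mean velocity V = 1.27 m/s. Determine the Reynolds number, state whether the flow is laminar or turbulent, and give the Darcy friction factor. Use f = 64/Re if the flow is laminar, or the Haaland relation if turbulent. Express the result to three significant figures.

Re ≈ 143; laminar; f = 64/Re ≈ 0.447

Re = VD/ν = 1.270·0.0568/5.04×10^-4 = 143
Re < 2300 → laminar → f = 64/Re = 0.4472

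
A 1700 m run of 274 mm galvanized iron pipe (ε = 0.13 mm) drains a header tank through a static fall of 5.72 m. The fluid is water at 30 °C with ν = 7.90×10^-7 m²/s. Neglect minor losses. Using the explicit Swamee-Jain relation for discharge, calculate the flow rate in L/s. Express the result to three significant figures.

Q ≈ 59.3 L/s

Swamee-Jain (Type II): Q = -0.965·√(gD⁵h_f/L)·ln[ε/(3.7D) + √(3.17ν²L/(gD³h_f))]
√(gD⁵h_f/L) = √(9.81·0.274⁵·5.72/1700) = 0.007140
ε/(3.7D) = 1.28×10^-4; √(3.17ν²L/(gD³h_f)) = 5.40×10^-5
Q = -0.965·0.007140·ln(1.822×10^-4) = 0.05932 m³/s
Check: V = 1.01 m/s, Re = 3.49×10^5, f = 0.01799, h_f = 5.76 m ≈ 5.72 m ✓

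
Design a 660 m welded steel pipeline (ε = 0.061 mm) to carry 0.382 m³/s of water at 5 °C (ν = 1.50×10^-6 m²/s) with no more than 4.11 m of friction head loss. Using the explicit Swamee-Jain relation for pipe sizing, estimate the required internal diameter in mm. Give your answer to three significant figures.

Swamee-Jain (Type III): D = 0.66·[ε^1.25·(LQ²/(gh_f))^4.75 + ν·Q^9.4·(L/(gh_f))^5.2]^0.04
LQ²/(gh_f) = 2.389; L/(gh_f) = 16.37
Term 1 = ε^1.25·(…)^4.75 = 3.37×10^-4; Term 2 = ν·Q^9.4·(…)^5.2 = 3.63×10^-4
D = 0.66·(3.37×10^-4 + 3.63×10^-4)^0.04 = 0.4936 m = 494 mm
Check: V = 2.00 m/s, Re = 6.57×10^5, f = 0.01434, h_f = 3.89 m ≈ 4.11 m ✓

D ≈ 494 mm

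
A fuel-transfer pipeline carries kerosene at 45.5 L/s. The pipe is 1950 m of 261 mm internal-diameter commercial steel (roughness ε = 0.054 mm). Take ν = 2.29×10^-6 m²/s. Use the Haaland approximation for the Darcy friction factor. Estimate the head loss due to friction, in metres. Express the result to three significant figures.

V = 4Q/(πD²) = 4·0.0455/(π·0.261²) = 0.8504 m/s
Re = VD/ν = 0.8504·0.261/2.29×10^-6 = 9.69×10^4 → turbulent
ε/D = 0.054/261 = 2.07×10^-4
Haaland: f = 0.01887
h_f = f(L/D)V²/(2g) = 0.01887·(1950/0.261)·0.8504²/(2·9.81) = 5.196 m

h_f ≈ 5.20 m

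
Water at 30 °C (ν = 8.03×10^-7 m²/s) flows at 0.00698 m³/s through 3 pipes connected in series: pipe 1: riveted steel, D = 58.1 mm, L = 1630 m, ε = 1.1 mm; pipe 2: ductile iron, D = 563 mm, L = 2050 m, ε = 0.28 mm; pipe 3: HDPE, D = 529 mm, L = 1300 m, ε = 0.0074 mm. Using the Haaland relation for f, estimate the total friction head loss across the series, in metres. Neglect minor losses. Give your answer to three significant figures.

H ≈ 475 m

Pipe 1: V = 2.633 m/s, Re = 1.90×10^5, ε/D = 0.0189, f = 0.04793, h_1 = f(L/D)V²/2g = 475.1 m
Pipe 2: V = 0.02804 m/s, Re = 1.97×10^4, ε/D = 4.97×10^-4, f = 0.02676, h_2 = f(L/D)V²/2g = 0.003904 m
Pipe 3: V = 0.03176 m/s, Re = 2.09×10^4, ε/D = 1.40×10^-5, f = 0.02548, h_3 = f(L/D)V²/2g = 0.003219 m
Series → Q common, losses add: H = Σh = 475.1 m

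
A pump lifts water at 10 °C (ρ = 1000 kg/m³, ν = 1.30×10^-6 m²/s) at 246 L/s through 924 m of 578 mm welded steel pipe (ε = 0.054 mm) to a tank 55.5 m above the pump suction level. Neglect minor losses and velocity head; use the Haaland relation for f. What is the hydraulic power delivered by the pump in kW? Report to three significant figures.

V = 4Q/(πD²) = 0.9375 m/s; Re = 4.17×10^5; ε/D = 9.34×10^-5; f = 0.01451
h_f = f(L/D)V²/2g = 1.039 m
Total head H = z + h_f = 55.5 + 1.039 = 56.54 m
P_hyd = ρgQH = 1000·9.81·0.246·56.54 = 136.4 kW

P_hyd ≈ 136 kW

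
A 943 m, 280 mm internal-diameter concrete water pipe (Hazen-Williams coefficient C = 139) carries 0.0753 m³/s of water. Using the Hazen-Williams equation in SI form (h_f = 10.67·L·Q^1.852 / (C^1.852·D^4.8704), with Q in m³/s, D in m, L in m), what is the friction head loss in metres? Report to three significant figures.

h_f ≈ 4.43 m

h_f = 10.67·943·0.0753^1.852 / (139^1.852·0.280^4.8704) = 4.428 m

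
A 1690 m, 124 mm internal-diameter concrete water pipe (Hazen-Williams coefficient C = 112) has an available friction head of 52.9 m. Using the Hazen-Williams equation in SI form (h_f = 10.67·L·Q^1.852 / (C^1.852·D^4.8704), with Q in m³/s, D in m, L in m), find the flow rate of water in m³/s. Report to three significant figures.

Q ≈ 0.0198 m³/s

Rearranging: Q = [h_f·C^1.852·D^4.8704 / (10.67·L)]^(1/1.852)
Q = [52.9·112^1.852·0.124^4.8704 / (10.67·1690)]^0.540 = 0.01984 m³/s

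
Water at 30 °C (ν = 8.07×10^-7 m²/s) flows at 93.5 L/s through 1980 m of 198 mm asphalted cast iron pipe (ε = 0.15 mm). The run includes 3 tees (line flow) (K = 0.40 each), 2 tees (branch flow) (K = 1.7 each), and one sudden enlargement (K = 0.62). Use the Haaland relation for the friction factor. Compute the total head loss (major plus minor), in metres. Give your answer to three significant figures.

H_L ≈ 91.0 m

V = 4Q/(πD²) = 3.037 m/s; V²/2g = 0.4700 m
Re = 7.45×10^5, ε/D = 7.58×10^-4 → f = 0.01884 (Haaland)
Major: h_f = f(L/D)·V²/2g = 0.01884·10000·0.4700 = 88.56 m
Minor: ΣK = 5.22; h_m = ΣK·V²/2g = 2.453 m
Total H_L = 88.56 + 2.453 = 91.01 m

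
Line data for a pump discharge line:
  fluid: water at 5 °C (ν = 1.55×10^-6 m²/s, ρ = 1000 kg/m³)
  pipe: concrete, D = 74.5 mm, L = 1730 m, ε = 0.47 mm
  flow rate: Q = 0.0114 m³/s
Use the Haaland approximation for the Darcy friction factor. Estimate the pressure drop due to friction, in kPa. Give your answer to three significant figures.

Δp ≈ 2640 kPa

V = 4Q/(πD²) = 4·0.0114/(π·0.0745²) = 2.615 m/s
Re = VD/ν = 2.615·0.0745/1.55×10^-6 = 1.26×10^5 → turbulent
ε/D = 0.47/74.5 = 0.00631
Haaland: f = 0.03328
h_f = f(L/D)V²/(2g) = 0.03328·(1730/0.0745)·2.615²/(2·9.81) = 269.4 m
Δp = ρg·h_f = 1000·9.81·269.4 = 2642 kPa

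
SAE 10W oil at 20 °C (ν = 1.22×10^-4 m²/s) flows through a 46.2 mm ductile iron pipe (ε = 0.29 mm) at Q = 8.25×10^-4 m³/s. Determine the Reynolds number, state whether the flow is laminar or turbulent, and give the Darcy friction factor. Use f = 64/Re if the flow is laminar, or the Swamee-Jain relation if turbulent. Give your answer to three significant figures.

Re ≈ 186; laminar; f = 64/Re ≈ 0.343

V = 4Q/(πD²) = 0.4921 m/s
Re = VD/ν = 0.4921·0.0462/1.22×10^-4 = 186
Re < 2300 → laminar → f = 64/Re = 0.3434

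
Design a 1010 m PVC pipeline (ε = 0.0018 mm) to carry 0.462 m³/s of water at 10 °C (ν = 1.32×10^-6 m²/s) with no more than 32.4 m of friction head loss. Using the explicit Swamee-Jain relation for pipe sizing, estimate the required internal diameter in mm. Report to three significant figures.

Swamee-Jain (Type III): D = 0.66·[ε^1.25·(LQ²/(gh_f))^4.75 + ν·Q^9.4·(L/(gh_f))^5.2]^0.04
LQ²/(gh_f) = 0.6783; L/(gh_f) = 3.178
Term 1 = ε^1.25·(…)^4.75 = 1.04×10^-8; Term 2 = ν·Q^9.4·(…)^5.2 = 3.79×10^-7
D = 0.66·(1.04×10^-8 + 3.79×10^-7)^0.04 = 0.3657 m = 366 mm
Check: V = 4.40 m/s, Re = 1.22×10^6, f = 0.01137, h_f = 30.9 m ≈ 32.4 m ✓

D ≈ 366 mm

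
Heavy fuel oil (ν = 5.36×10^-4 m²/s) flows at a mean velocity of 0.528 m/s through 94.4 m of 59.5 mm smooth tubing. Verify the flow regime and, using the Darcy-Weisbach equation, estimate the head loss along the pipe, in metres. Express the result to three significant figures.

h_f ≈ 24.6 m

Re = VD/ν = 0.528·0.05950/5.36×10^-4 = 58.6 → laminar (Re < 2300)
f = 64/Re = 1.092
h_f = f(L/D)V²/(2g) = 1.092·(94.4/0.05950)·0.528²/(2·9.81) = 24.62 m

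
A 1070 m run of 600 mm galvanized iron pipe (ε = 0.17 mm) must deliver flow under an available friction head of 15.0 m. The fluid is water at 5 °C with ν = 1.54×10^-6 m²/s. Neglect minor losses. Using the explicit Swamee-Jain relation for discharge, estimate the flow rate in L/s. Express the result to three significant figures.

Q ≈ 927 L/s

Swamee-Jain (Type II): Q = -0.965·√(gD⁵h_f/L)·ln[ε/(3.7D) + √(3.17ν²L/(gD³h_f))]
√(gD⁵h_f/L) = √(9.81·0.600⁵·15.0/1070) = 0.1034
ε/(3.7D) = 7.66×10^-5; √(3.17ν²L/(gD³h_f)) = 1.59×10^-5
Q = -0.965·0.1034·ln(9.249×10^-5) = 0.9269 m³/s
Check: V = 3.28 m/s, Re = 1.28×10^6, f = 0.01545, h_f = 15.1 m ≈ 15.0 m ✓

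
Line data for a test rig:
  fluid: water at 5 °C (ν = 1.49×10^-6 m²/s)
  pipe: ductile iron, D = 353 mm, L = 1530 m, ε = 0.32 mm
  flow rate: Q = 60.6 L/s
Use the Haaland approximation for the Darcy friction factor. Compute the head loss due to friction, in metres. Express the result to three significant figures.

V = 4Q/(πD²) = 4·0.0606/(π·0.353²) = 0.6192 m/s
Re = VD/ν = 0.6192·0.353/1.49×10^-6 = 1.47×10^5 → turbulent
ε/D = 0.32/353 = 9.07×10^-4
Haaland: f = 0.02095
h_f = f(L/D)V²/(2g) = 0.02095·(1530/0.353)·0.6192²/(2·9.81) = 1.775 m

h_f ≈ 1.77 m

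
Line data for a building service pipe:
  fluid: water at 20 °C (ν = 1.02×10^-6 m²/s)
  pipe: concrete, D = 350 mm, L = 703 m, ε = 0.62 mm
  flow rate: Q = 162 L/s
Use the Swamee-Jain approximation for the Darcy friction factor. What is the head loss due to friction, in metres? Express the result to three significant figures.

h_f ≈ 6.72 m

V = 4Q/(πD²) = 4·0.162/(π·0.350²) = 1.684 m/s
Re = VD/ν = 1.684·0.350/1.02×10^-6 = 5.78×10^5 → turbulent
ε/D = 0.62/350 = 0.00177
Swamee-Jain: f = 0.02314
h_f = f(L/D)V²/(2g) = 0.02314·(703/0.350)·1.684²/(2·9.81) = 6.715 m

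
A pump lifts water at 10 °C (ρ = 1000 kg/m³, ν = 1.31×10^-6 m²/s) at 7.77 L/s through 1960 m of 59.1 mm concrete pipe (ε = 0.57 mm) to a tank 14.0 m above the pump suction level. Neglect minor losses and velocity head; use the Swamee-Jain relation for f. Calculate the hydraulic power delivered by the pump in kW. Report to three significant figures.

V = 4Q/(πD²) = 2.832 m/s; Re = 1.28×10^5; ε/D = 0.00964; f = 0.03814
h_f = f(L/D)V²/2g = 517.2 m
Total head H = z + h_f = 14.0 + 517.2 = 531.2 m
P_hyd = ρgQH = 1000·9.81·0.00777·531.2 = 40.49 kW

P_hyd ≈ 40.5 kW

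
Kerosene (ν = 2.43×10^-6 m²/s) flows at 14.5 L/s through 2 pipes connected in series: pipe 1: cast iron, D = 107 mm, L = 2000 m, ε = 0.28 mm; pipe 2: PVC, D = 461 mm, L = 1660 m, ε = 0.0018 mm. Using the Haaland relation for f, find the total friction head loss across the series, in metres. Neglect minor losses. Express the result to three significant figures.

Pipe 1: V = 1.613 m/s, Re = 7.10×10^4, ε/D = 0.00262, f = 0.02700, h_1 = f(L/D)V²/2g = 66.87 m
Pipe 2: V = 0.08687 m/s, Re = 1.65×10^4, ε/D = 3.90×10^-6, f = 0.02705, h_2 = f(L/D)V²/2g = 0.03747 m
Series → Q common, losses add: H = Σh = 66.91 m

H ≈ 66.9 m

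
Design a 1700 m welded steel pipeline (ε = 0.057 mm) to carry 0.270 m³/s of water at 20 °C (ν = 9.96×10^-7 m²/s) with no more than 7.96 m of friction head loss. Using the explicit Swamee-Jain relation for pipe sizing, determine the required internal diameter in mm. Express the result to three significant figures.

Swamee-Jain (Type III): D = 0.66·[ε^1.25·(LQ²/(gh_f))^4.75 + ν·Q^9.4·(L/(gh_f))^5.2]^0.04
LQ²/(gh_f) = 1.587; L/(gh_f) = 21.77
Term 1 = ε^1.25·(…)^4.75 = 4.44×10^-5; Term 2 = ν·Q^9.4·(…)^5.2 = 4.07×10^-5
D = 0.66·(4.44×10^-5 + 4.07×10^-5)^0.04 = 0.4537 m = 454 mm
Check: V = 1.67 m/s, Re = 7.61×10^5, f = 0.01418, h_f = 7.55 m ≈ 7.96 m ✓

D ≈ 454 mm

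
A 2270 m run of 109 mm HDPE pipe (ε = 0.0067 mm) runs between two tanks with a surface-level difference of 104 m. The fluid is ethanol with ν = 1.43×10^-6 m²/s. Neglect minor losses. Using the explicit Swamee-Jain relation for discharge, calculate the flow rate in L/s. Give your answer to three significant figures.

Q ≈ 22.9 L/s

Swamee-Jain (Type II): Q = -0.965·√(gD⁵h_f/L)·ln[ε/(3.7D) + √(3.17ν²L/(gD³h_f))]
√(gD⁵h_f/L) = √(9.81·0.109⁵·104/2270) = 0.002630
ε/(3.7D) = 1.66×10^-5; √(3.17ν²L/(gD³h_f)) = 1.06×10^-4
Q = -0.965·0.002630·ln(1.221×10^-4) = 0.02286 m³/s
Check: V = 2.45 m/s, Re = 1.87×10^5, f = 0.01626, h_f = 104 m ≈ 104 m ✓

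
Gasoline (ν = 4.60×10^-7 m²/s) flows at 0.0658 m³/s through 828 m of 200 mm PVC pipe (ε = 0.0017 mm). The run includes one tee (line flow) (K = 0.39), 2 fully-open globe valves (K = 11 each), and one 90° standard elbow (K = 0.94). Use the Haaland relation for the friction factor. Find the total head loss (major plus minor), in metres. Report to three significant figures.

V = 4Q/(πD²) = 2.094 m/s; V²/2g = 0.2236 m
Re = 9.11×10^5, ε/D = 8.50×10^-6 → f = 0.01191 (Haaland)
Major: h_f = f(L/D)·V²/2g = 0.01191·4140·0.2236 = 11.03 m
Minor: ΣK = 23.3; h_m = ΣK·V²/2g = 5.216 m
Total H_L = 11.03 + 5.216 = 16.24 m

H_L ≈ 16.2 m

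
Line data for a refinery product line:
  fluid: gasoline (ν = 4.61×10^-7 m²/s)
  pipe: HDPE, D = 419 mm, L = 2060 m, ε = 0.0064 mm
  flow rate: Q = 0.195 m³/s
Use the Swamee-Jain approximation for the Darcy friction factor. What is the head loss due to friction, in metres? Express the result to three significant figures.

h_f ≈ 5.79 m

V = 4Q/(πD²) = 4·0.195/(π·0.419²) = 1.414 m/s
Re = VD/ν = 1.414·0.419/4.61×10^-7 = 1.29×10^6 → turbulent
ε/D = 0.0064/419 = 1.53×10^-5
Swamee-Jain: f = 0.01156
h_f = f(L/D)V²/(2g) = 0.01156·(2060/0.419)·1.414²/(2·9.81) = 5.793 m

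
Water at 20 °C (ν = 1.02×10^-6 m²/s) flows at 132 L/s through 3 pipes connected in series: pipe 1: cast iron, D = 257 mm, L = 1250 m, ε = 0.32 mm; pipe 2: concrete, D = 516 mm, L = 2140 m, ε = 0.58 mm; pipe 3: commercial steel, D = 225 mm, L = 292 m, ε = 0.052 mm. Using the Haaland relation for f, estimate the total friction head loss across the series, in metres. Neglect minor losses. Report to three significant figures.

H ≈ 46.7 m

Pipe 1: V = 2.545 m/s, Re = 6.41×10^5, ε/D = 0.00125, f = 0.02112, h_1 = f(L/D)V²/2g = 33.90 m
Pipe 2: V = 0.6312 m/s, Re = 3.19×10^5, ε/D = 0.00112, f = 0.02099, h_2 = f(L/D)V²/2g = 1.768 m
Pipe 3: V = 3.320 m/s, Re = 7.32×10^5, ε/D = 2.31×10^-4, f = 0.01518, h_3 = f(L/D)V²/2g = 11.07 m
Series → Q common, losses add: H = Σh = 46.73 m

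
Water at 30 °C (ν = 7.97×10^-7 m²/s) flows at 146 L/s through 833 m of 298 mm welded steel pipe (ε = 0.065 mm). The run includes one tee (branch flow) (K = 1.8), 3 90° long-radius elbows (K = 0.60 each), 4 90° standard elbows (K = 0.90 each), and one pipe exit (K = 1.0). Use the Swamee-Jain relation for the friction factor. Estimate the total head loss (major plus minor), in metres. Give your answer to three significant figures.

V = 4Q/(πD²) = 2.093 m/s; V²/2g = 0.2233 m
Re = 7.83×10^5, ε/D = 2.18×10^-4 → f = 0.01518 (Swamee-Jain)
Major: h_f = f(L/D)·V²/2g = 0.01518·2795·0.2233 = 9.476 m
Minor: ΣK = 8.20; h_m = ΣK·V²/2g = 1.831 m
Total H_L = 9.476 + 1.831 = 11.31 m

H_L ≈ 11.3 m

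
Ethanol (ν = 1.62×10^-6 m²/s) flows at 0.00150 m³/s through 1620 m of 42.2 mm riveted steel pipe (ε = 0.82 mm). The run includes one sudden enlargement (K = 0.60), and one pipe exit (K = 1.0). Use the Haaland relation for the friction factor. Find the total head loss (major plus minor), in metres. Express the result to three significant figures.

H_L ≈ 112 m

V = 4Q/(πD²) = 1.072 m/s; V²/2g = 0.05862 m
Re = 2.79×10^4, ε/D = 0.0194 → f = 0.04956 (Haaland)
Major: h_f = f(L/D)·V²/2g = 0.04956·38389·0.05862 = 111.5 m
Minor: ΣK = 1.60; h_m = ΣK·V²/2g = 0.09379 m
Total H_L = 111.5 + 0.09379 = 111.6 m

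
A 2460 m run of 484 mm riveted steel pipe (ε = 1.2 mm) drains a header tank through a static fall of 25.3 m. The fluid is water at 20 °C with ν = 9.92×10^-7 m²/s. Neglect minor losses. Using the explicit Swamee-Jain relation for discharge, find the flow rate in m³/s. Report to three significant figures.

Swamee-Jain (Type II): Q = -0.965·√(gD⁵h_f/L)·ln[ε/(3.7D) + √(3.17ν²L/(gD³h_f))]
√(gD⁵h_f/L) = √(9.81·0.484⁵·25.3/2460) = 0.05177
ε/(3.7D) = 6.70×10^-4; √(3.17ν²L/(gD³h_f)) = 1.65×10^-5
Q = -0.965·0.05177·ln(6.866×10^-4) = 0.3639 m³/s
Check: V = 1.98 m/s, Re = 9.65×10^5, f = 0.02505, h_f = 25.4 m ≈ 25.3 m ✓

Q ≈ 0.364 m³/s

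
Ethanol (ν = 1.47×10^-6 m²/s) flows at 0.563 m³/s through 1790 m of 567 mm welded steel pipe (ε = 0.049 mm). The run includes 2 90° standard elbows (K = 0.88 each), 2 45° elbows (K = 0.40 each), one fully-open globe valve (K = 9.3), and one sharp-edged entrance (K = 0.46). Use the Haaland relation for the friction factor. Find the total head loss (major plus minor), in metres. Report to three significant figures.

H_L ≈ 13.8 m

V = 4Q/(πD²) = 2.230 m/s; V²/2g = 0.2534 m
Re = 8.60×10^5, ε/D = 8.64×10^-5 → f = 0.01330 (Haaland)
Major: h_f = f(L/D)·V²/2g = 0.01330·3157·0.2534 = 10.64 m
Minor: ΣK = 12.3; h_m = ΣK·V²/2g = 3.122 m
Total H_L = 10.64 + 3.122 = 13.76 m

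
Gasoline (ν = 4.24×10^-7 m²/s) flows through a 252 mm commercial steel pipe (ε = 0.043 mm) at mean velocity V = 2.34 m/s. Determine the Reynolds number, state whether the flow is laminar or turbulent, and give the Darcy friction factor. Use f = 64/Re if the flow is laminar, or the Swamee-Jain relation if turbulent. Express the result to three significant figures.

Re = VD/ν = 2.340·0.252/4.24×10^-7 = 1.39×10^6
Re > 4000 → turbulent; ε/D = 1.71×10^-4
Swamee-Jain: f = 0.01417

Re ≈ 1.39×10^6; turbulent; f ≈ 0.0142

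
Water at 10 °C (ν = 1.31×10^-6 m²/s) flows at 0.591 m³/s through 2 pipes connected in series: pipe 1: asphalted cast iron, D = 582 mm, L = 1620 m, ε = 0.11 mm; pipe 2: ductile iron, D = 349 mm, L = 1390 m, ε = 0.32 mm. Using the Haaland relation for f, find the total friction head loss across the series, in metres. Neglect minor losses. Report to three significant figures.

Pipe 1: V = 2.222 m/s, Re = 9.87×10^5, ε/D = 1.89×10^-4, f = 0.01449, h_1 = f(L/D)V²/2g = 10.14 m
Pipe 2: V = 6.178 m/s, Re = 1.65×10^6, ε/D = 9.17×10^-4, f = 0.01944, h_2 = f(L/D)V²/2g = 150.6 m
Series → Q common, losses add: H = Σh = 160.8 m

H ≈ 161 m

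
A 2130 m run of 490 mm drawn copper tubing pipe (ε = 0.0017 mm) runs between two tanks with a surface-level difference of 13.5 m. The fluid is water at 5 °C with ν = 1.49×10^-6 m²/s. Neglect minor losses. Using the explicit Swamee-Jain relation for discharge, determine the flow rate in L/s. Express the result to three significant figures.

Q ≈ 419 L/s

Swamee-Jain (Type II): Q = -0.965·√(gD⁵h_f/L)·ln[ε/(3.7D) + √(3.17ν²L/(gD³h_f))]
√(gD⁵h_f/L) = √(9.81·0.490⁵·13.5/2130) = 0.04191
ε/(3.7D) = 9.38×10^-7; √(3.17ν²L/(gD³h_f)) = 3.10×10^-5
Q = -0.965·0.04191·ln(3.196×10^-5) = 0.4186 m³/s
Check: V = 2.22 m/s, Re = 7.30×10^5, f = 0.01232, h_f = 13.5 m ≈ 13.5 m ✓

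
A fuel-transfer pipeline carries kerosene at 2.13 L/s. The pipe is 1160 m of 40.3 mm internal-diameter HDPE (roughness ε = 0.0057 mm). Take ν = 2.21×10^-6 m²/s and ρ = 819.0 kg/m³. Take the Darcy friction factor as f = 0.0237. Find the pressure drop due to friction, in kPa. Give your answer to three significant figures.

Δp ≈ 779 kPa

V = 4Q/(πD²) = 4·0.00213/(π·0.0403²) = 1.670 m/s
h_f = f(L/D)V²/(2g) = 0.02370·(1160/0.0403)·1.670²/(2·9.81) = 96.95 m
Δp = ρg·h_f = 819.0·9.81·96.95 = 779.0 kPa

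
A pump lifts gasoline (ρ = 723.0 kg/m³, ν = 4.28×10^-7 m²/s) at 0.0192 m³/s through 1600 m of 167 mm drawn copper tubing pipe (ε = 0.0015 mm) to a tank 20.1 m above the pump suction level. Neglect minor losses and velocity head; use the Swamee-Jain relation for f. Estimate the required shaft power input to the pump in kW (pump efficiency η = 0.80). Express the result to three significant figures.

V = 4Q/(πD²) = 0.8766 m/s; Re = 3.42×10^5; ε/D = 8.98×10^-6; f = 0.01414
h_f = f(L/D)V²/2g = 5.306 m
Total head H = z + h_f = 20.1 + 5.306 = 25.41 m
P_hyd = ρgQH = 723.0·9.81·0.0192·25.41 = 3.460 kW
P_shaft = P_hyd/η = 3.460/0.80 = 4.325 kW

P_shaft ≈ 4.32 kW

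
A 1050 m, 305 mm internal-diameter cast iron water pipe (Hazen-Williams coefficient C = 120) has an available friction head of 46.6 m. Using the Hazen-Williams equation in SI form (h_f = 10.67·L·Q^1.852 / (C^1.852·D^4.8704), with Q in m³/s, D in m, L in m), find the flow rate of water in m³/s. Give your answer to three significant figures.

Q ≈ 0.274 m³/s

Rearranging: Q = [h_f·C^1.852·D^4.8704 / (10.67·L)]^(1/1.852)
Q = [46.6·120^1.852·0.305^4.8704 / (10.67·1050)]^0.540 = 0.2738 m³/s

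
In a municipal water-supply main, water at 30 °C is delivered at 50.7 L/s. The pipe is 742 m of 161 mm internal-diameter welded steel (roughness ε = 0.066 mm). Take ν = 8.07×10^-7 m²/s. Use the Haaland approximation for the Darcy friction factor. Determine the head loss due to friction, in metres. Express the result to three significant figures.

V = 4Q/(πD²) = 4·0.0507/(π·0.161²) = 2.490 m/s
Re = VD/ν = 2.490·0.161/8.07×10^-7 = 4.97×10^5 → turbulent
ε/D = 0.066/161 = 4.10×10^-4
Haaland: f = 0.01698
h_f = f(L/D)V²/(2g) = 0.01698·(742/0.161)·2.490²/(2·9.81) = 24.74 m

h_f ≈ 24.7 m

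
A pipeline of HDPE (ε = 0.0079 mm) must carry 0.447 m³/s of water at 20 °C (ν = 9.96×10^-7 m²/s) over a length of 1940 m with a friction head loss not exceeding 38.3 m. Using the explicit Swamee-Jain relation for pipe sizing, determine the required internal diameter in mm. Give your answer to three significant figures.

D ≈ 397 mm

Swamee-Jain (Type III): D = 0.66·[ε^1.25·(LQ²/(gh_f))^4.75 + ν·Q^9.4·(L/(gh_f))^5.2]^0.04
LQ²/(gh_f) = 1.032; L/(gh_f) = 5.163
Term 1 = ε^1.25·(…)^4.75 = 4.86×10^-7; Term 2 = ν·Q^9.4·(…)^5.2 = 2.62×10^-6
D = 0.66·(4.86×10^-7 + 2.62×10^-6)^0.04 = 0.3974 m = 397 mm
Check: V = 3.60 m/s, Re = 1.44×10^6, f = 0.01151, h_f = 37.2 m ≈ 38.3 m ✓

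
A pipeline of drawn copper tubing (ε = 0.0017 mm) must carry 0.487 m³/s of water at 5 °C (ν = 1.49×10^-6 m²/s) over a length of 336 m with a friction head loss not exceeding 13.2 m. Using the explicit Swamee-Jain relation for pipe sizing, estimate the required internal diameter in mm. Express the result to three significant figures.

Swamee-Jain (Type III): D = 0.66·[ε^1.25·(LQ²/(gh_f))^4.75 + ν·Q^9.4·(L/(gh_f))^5.2]^0.04
LQ²/(gh_f) = 0.6154; L/(gh_f) = 2.595
Term 1 = ε^1.25·(…)^4.75 = 6.12×10^-9; Term 2 = ν·Q^9.4·(…)^5.2 = 2.45×10^-7
D = 0.66·(6.12×10^-9 + 2.45×10^-7)^0.04 = 0.3594 m = 359 mm
Check: V = 4.80 m/s, Re = 1.16×10^6, f = 0.01146, h_f = 12.6 m ≈ 13.2 m ✓

D ≈ 359 mm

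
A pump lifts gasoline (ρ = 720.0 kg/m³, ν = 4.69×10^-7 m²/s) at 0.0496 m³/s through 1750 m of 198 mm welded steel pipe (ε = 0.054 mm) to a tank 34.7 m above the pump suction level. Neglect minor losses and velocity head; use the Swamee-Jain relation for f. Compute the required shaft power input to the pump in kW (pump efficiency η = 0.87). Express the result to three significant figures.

V = 4Q/(πD²) = 1.611 m/s; Re = 6.80×10^5; ε/D = 2.73×10^-4; f = 0.01583
h_f = f(L/D)V²/2g = 18.50 m
Total head H = z + h_f = 34.7 + 18.50 = 53.20 m
P_hyd = ρgQH = 720.0·9.81·0.0496·53.20 = 18.64 kW
P_shaft = P_hyd/η = 18.64/0.87 = 21.42 kW

P_shaft ≈ 21.4 kW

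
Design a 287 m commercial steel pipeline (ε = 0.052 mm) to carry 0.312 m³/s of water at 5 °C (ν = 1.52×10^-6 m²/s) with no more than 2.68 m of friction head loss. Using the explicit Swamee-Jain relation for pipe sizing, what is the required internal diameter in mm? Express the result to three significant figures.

Swamee-Jain (Type III): D = 0.66·[ε^1.25·(LQ²/(gh_f))^4.75 + ν·Q^9.4·(L/(gh_f))^5.2]^0.04
LQ²/(gh_f) = 1.063; L/(gh_f) = 10.92
Term 1 = ε^1.25·(…)^4.75 = 5.89×10^-6; Term 2 = ν·Q^9.4·(…)^5.2 = 6.68×10^-6
D = 0.66·(5.89×10^-6 + 6.68×10^-6)^0.04 = 0.4203 m = 420 mm
Check: V = 2.25 m/s, Re = 6.22×10^5, f = 0.01442, h_f = 2.54 m ≈ 2.68 m ✓

D ≈ 420 mm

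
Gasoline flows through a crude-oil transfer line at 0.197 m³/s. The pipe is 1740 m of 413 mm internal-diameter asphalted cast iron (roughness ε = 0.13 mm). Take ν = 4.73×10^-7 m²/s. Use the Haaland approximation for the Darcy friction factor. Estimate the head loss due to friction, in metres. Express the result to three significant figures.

h_f ≈ 7.25 m

V = 4Q/(πD²) = 4·0.197/(π·0.413²) = 1.471 m/s
Re = VD/ν = 1.471·0.413/4.73×10^-7 = 1.28×10^6 → turbulent
ε/D = 0.13/413 = 3.15×10^-4
Haaland: f = 0.01561
h_f = f(L/D)V²/(2g) = 0.01561·(1740/0.413)·1.471²/(2·9.81) = 7.247 m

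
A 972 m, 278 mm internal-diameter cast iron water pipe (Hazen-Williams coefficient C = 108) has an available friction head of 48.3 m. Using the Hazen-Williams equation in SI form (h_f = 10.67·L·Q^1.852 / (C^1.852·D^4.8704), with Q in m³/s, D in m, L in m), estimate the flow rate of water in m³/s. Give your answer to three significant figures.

Q ≈ 0.205 m³/s

Rearranging: Q = [h_f·C^1.852·D^4.8704 / (10.67·L)]^(1/1.852)
Q = [48.3·108^1.852·0.278^4.8704 / (10.67·972)]^0.540 = 0.2052 m³/s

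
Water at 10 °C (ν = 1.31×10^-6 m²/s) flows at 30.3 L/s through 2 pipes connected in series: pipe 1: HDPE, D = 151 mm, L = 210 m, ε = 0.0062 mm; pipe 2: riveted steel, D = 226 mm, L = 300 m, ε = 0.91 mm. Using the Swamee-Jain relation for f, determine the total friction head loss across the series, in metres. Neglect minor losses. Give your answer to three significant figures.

Pipe 1: V = 1.692 m/s, Re = 1.95×10^5, ε/D = 4.11×10^-5, f = 0.01597, h_1 = f(L/D)V²/2g = 3.241 m
Pipe 2: V = 0.7553 m/s, Re = 1.30×10^5, ε/D = 0.00403, f = 0.02953, h_2 = f(L/D)V²/2g = 1.140 m
Series → Q common, losses add: H = Σh = 4.381 m

H ≈ 4.38 m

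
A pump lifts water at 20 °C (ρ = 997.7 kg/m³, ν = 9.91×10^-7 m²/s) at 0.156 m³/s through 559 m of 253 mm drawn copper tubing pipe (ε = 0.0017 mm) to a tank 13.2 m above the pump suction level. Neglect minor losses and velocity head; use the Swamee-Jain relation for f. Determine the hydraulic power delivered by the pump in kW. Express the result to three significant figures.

V = 4Q/(πD²) = 3.103 m/s; Re = 7.92×10^5; ε/D = 6.72×10^-6; f = 0.01222
h_f = f(L/D)V²/2g = 13.25 m
Total head H = z + h_f = 13.2 + 13.25 = 26.45 m
P_hyd = ρgQH = 997.7·9.81·0.156·26.45 = 40.39 kW

P_hyd ≈ 40.4 kW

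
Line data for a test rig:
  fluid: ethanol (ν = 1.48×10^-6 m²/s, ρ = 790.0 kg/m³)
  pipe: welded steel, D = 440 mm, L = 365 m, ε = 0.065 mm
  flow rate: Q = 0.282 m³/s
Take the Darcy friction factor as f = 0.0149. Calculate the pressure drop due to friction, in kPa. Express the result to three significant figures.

V = 4Q/(πD²) = 4·0.282/(π·0.440²) = 1.855 m/s
h_f = f(L/D)V²/(2g) = 0.01490·(365/0.440)·1.855²/(2·9.81) = 2.167 m
Δp = ρg·h_f = 790.0·9.81·2.167 = 16.79 kPa

Δp ≈ 16.8 kPa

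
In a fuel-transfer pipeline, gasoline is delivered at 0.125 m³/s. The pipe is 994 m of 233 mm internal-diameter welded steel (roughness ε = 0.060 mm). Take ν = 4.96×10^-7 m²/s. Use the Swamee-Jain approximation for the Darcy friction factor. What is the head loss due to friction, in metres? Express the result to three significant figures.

h_f ≈ 28.3 m

V = 4Q/(πD²) = 4·0.125/(π·0.233²) = 2.932 m/s
Re = VD/ν = 2.932·0.233/4.96×10^-7 = 1.38×10^6 → turbulent
ε/D = 0.060/233 = 2.58×10^-4
Swamee-Jain: f = 0.01515
h_f = f(L/D)V²/(2g) = 0.01515·(994/0.233)·2.932²/(2·9.81) = 28.32 m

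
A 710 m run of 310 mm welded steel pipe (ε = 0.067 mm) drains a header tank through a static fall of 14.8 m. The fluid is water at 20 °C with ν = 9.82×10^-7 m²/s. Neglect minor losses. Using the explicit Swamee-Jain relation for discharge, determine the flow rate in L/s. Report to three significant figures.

Q ≈ 220 L/s

Swamee-Jain (Type II): Q = -0.965·√(gD⁵h_f/L)·ln[ε/(3.7D) + √(3.17ν²L/(gD³h_f))]
√(gD⁵h_f/L) = √(9.81·0.310⁵·14.8/710) = 0.02420
ε/(3.7D) = 5.84×10^-5; √(3.17ν²L/(gD³h_f)) = 2.24×10^-5
Q = -0.965·0.02420·ln(8.081×10^-5) = 0.2200 m³/s
Check: V = 2.92 m/s, Re = 9.20×10^5, f = 0.01501, h_f = 14.9 m ≈ 14.8 m ✓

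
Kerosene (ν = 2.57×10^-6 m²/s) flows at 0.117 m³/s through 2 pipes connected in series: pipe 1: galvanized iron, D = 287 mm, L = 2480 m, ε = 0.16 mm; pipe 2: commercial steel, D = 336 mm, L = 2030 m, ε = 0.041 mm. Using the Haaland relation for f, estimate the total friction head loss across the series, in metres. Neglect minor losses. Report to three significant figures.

Pipe 1: V = 1.809 m/s, Re = 2.02×10^5, ε/D = 5.57×10^-4, f = 0.01892, h_1 = f(L/D)V²/2g = 27.25 m
Pipe 2: V = 1.320 m/s, Re = 1.73×10^5, ε/D = 1.22×10^-4, f = 0.01672, h_2 = f(L/D)V²/2g = 8.967 m
Series → Q common, losses add: H = Σh = 36.22 m

H ≈ 36.2 m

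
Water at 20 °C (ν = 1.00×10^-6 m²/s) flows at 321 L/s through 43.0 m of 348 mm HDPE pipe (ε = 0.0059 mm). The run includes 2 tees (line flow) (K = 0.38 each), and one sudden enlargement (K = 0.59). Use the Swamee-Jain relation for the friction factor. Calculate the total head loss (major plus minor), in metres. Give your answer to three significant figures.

V = 4Q/(πD²) = 3.375 m/s; V²/2g = 0.5805 m
Re = 1.17×10^6, ε/D = 1.70×10^-5 → f = 0.01175 (Swamee-Jain)
Major: h_f = f(L/D)·V²/2g = 0.01175·123.6·0.5805 = 0.8426 m
Minor: ΣK = 1.35; h_m = ΣK·V²/2g = 0.7837 m
Total H_L = 0.8426 + 0.7837 = 1.626 m

H_L ≈ 1.63 m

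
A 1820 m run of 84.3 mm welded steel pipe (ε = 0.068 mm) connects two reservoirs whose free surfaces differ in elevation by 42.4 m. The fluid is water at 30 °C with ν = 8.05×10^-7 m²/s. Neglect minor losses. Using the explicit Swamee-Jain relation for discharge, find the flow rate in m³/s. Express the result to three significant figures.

Q ≈ 0.00760 m³/s

Swamee-Jain (Type II): Q = -0.965·√(gD⁵h_f/L)·ln[ε/(3.7D) + √(3.17ν²L/(gD³h_f))]
√(gD⁵h_f/L) = √(9.81·0.0843⁵·42.4/1820) = 9.864×10^-4
ε/(3.7D) = 2.18×10^-4; √(3.17ν²L/(gD³h_f)) = 1.22×10^-4
Q = -0.965·9.864×10^-4·ln(3.405×10^-4) = 0.007601 m³/s
Check: V = 1.36 m/s, Re = 1.43×10^5, f = 0.02093, h_f = 42.7 m ≈ 42.4 m ✓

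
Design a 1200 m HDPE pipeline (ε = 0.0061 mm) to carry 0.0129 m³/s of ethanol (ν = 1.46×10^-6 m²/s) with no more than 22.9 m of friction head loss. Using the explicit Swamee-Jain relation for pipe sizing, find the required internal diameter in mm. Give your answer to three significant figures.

Swamee-Jain (Type III): D = 0.66·[ε^1.25·(LQ²/(gh_f))^4.75 + ν·Q^9.4·(L/(gh_f))^5.2]^0.04
LQ²/(gh_f) = 8.889×10^-4; L/(gh_f) = 5.342
Term 1 = ε^1.25·(…)^4.75 = 9.74×10^-22; Term 2 = ν·Q^9.4·(…)^5.2 = 1.54×10^-20
D = 0.66·(9.74×10^-22 + 1.54×10^-20)^0.04 = 0.1067 m = 107 mm
Check: V = 1.44 m/s, Re = 1.05×10^5, f = 0.01802, h_f = 21.5 m ≈ 22.9 m ✓

D ≈ 107 mm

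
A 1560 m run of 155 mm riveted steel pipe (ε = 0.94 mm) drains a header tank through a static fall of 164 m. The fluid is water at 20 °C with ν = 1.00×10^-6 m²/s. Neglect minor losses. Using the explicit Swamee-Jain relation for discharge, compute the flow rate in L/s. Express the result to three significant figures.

Q ≈ 59.3 L/s

Swamee-Jain (Type II): Q = -0.965·√(gD⁵h_f/L)·ln[ε/(3.7D) + √(3.17ν²L/(gD³h_f))]
√(gD⁵h_f/L) = √(9.81·0.155⁵·164/1560) = 0.009606
ε/(3.7D) = 0.00164; √(3.17ν²L/(gD³h_f)) = 2.87×10^-5
Q = -0.965·0.009606·ln(0.001668) = 0.05929 m³/s
Check: V = 3.14 m/s, Re = 4.87×10^5, f = 0.03249, h_f = 165 m ≈ 164 m ✓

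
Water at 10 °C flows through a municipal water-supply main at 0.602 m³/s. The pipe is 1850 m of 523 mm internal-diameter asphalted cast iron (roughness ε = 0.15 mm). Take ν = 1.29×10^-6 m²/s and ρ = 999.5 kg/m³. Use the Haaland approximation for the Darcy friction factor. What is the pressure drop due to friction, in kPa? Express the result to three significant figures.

V = 4Q/(πD²) = 4·0.602/(π·0.523²) = 2.802 m/s
Re = VD/ν = 2.802·0.523/1.29×10^-6 = 1.14×10^6 → turbulent
ε/D = 0.15/523 = 2.87×10^-4
Haaland: f = 0.01541
h_f = f(L/D)V²/(2g) = 0.01541·(1850/0.523)·2.802²/(2·9.81) = 21.81 m
Δp = ρg·h_f = 999.5·9.81·21.81 = 213.9 kPa

Δp ≈ 214 kPa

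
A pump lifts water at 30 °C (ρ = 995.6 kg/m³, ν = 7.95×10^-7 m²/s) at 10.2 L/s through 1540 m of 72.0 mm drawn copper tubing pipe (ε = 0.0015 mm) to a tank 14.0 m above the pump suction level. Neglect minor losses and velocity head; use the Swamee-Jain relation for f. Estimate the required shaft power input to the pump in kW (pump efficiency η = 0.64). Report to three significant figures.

P_shaft ≈ 18.5 kW

V = 4Q/(πD²) = 2.505 m/s; Re = 2.27×10^5; ε/D = 2.08×10^-5; f = 0.01536
h_f = f(L/D)V²/2g = 105.1 m
Total head H = z + h_f = 14.0 + 105.1 = 119.1 m
P_hyd = ρgQH = 995.6·9.81·0.0102·119.1 = 11.87 kW
P_shaft = P_hyd/η = 11.87/0.64 = 18.54 kW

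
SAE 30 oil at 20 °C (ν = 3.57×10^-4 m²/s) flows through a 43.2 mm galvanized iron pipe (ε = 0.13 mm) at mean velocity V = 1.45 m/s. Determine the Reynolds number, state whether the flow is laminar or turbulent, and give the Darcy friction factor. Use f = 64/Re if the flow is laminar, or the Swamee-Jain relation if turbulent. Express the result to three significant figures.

Re = VD/ν = 1.450·0.0432/3.57×10^-4 = 175
Re < 2300 → laminar → f = 64/Re = 0.3648

Re ≈ 175; laminar; f = 64/Re ≈ 0.365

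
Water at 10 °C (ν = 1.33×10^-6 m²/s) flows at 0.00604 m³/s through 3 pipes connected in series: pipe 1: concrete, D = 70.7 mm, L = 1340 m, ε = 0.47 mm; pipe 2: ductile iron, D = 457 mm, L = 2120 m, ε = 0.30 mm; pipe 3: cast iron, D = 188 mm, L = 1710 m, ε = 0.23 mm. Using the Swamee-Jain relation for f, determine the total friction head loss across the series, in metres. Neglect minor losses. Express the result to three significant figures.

H ≈ 79.2 m

Pipe 1: V = 1.539 m/s, Re = 8.18×10^4, ε/D = 0.00665, f = 0.03440, h_1 = f(L/D)V²/2g = 78.66 m
Pipe 2: V = 0.03682 m/s, Re = 1.27×10^4, ε/D = 6.56×10^-4, f = 0.03032, h_2 = f(L/D)V²/2g = 0.009720 m
Pipe 3: V = 0.2176 m/s, Re = 3.08×10^4, ε/D = 0.00122, f = 0.02656, h_3 = f(L/D)V²/2g = 0.5830 m
Series → Q common, losses add: H = Σh = 79.25 m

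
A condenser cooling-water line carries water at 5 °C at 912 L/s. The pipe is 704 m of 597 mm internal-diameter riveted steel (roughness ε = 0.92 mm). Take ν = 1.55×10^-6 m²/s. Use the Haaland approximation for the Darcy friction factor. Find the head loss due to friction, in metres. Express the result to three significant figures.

h_f ≈ 14.1 m

V = 4Q/(πD²) = 4·0.912/(π·0.597²) = 3.258 m/s
Re = VD/ν = 3.258·0.597/1.55×10^-6 = 1.25×10^6 → turbulent
ε/D = 0.92/597 = 0.00154
Haaland: f = 0.02208
h_f = f(L/D)V²/(2g) = 0.02208·(704/0.597)·3.258²/(2·9.81) = 14.09 m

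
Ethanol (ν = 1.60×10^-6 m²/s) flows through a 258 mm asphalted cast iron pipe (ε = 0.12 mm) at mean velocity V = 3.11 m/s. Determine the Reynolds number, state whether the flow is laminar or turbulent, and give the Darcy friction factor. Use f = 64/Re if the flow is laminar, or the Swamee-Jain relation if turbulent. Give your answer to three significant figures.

Re ≈ 5.01×10^5; turbulent; f ≈ 0.0176

Re = VD/ν = 3.110·0.258/1.60×10^-6 = 5.01×10^5
Re > 4000 → turbulent; ε/D = 4.65×10^-4
Swamee-Jain: f = 0.01755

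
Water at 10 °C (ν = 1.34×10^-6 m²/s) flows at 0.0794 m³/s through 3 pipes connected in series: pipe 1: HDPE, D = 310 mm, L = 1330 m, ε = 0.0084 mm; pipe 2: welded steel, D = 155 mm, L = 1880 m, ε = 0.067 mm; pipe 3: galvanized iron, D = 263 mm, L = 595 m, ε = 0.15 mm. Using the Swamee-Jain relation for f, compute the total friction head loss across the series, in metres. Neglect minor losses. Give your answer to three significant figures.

H ≈ 198 m

Pipe 1: V = 1.052 m/s, Re = 2.43×10^5, ε/D = 2.71×10^-5, f = 0.01523, h_1 = f(L/D)V²/2g = 3.686 m
Pipe 2: V = 4.208 m/s, Re = 4.87×10^5, ε/D = 4.32×10^-4, f = 0.01736, h_2 = f(L/D)V²/2g = 190.1 m
Pipe 3: V = 1.462 m/s, Re = 2.87×10^5, ε/D = 5.70×10^-4, f = 0.01878, h_3 = f(L/D)V²/2g = 4.625 m
Series → Q common, losses add: H = Σh = 198.4 m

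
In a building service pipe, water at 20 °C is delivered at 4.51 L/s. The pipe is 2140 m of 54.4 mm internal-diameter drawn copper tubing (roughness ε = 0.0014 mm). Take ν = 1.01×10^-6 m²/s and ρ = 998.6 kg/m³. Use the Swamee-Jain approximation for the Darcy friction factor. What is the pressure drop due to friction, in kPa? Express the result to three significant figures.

V = 4Q/(πD²) = 4·0.00451/(π·0.0544²) = 1.940 m/s
Re = VD/ν = 1.940·0.0544/1.01×10^-6 = 1.05×10^5 → turbulent
ε/D = 0.0014/54.4 = 2.57×10^-5
Swamee-Jain: f = 0.01786
h_f = f(L/D)V²/(2g) = 0.01786·(2140/0.0544)·1.940²/(2·9.81) = 134.8 m
Δp = ρg·h_f = 998.6·9.81·134.8 = 1321 kPa

Δp ≈ 1320 kPa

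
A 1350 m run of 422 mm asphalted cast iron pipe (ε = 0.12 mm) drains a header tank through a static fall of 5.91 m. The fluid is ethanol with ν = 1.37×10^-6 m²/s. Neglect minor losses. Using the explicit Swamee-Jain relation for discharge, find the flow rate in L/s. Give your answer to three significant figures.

Swamee-Jain (Type II): Q = -0.965·√(gD⁵h_f/L)·ln[ε/(3.7D) + √(3.17ν²L/(gD³h_f))]
√(gD⁵h_f/L) = √(9.81·0.422⁵·5.91/1350) = 0.02397
ε/(3.7D) = 7.69×10^-5; √(3.17ν²L/(gD³h_f)) = 4.29×10^-5
Q = -0.965·0.02397·ln(1.198×10^-4) = 0.2089 m³/s
Check: V = 1.49 m/s, Re = 4.60×10^5, f = 0.01635, h_f = 5.95 m ≈ 5.91 m ✓

Q ≈ 209 L/s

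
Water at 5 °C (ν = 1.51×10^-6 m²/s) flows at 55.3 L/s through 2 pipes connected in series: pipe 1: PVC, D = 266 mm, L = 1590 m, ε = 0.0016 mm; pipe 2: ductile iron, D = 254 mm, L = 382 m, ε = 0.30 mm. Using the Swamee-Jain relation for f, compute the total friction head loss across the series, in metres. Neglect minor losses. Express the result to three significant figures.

Pipe 1: V = 0.9951 m/s, Re = 1.75×10^5, ε/D = 6.02×10^-6, f = 0.01599, h_1 = f(L/D)V²/2g = 4.824 m
Pipe 2: V = 1.091 m/s, Re = 1.84×10^5, ε/D = 0.00118, f = 0.02198, h_2 = f(L/D)V²/2g = 2.007 m
Series → Q common, losses add: H = Σh = 6.831 m

H ≈ 6.83 m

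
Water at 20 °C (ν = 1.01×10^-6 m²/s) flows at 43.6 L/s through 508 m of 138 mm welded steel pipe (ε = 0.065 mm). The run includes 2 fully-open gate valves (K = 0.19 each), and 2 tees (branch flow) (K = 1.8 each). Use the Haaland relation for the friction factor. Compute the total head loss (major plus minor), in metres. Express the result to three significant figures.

V = 4Q/(πD²) = 2.915 m/s; V²/2g = 0.4331 m
Re = 3.98×10^5, ε/D = 4.71×10^-4 → f = 0.01759 (Haaland)
Major: h_f = f(L/D)·V²/2g = 0.01759·3681·0.4331 = 28.05 m
Minor: ΣK = 3.98; h_m = ΣK·V²/2g = 1.724 m
Total H_L = 28.05 + 1.724 = 29.77 m

H_L ≈ 29.8 m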